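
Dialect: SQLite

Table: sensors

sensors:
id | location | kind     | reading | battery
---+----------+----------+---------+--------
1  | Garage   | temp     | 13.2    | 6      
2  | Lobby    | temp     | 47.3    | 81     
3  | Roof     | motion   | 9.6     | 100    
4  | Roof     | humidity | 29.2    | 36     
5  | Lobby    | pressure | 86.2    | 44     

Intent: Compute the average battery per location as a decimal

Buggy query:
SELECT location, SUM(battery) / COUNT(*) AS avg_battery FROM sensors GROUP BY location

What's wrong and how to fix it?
Bug: Both operands are integers, so '/' performs integer division and truncates

Fix: Multiply by 1.0 (or CAST to REAL) to force floating-point division

Corrected query:
SELECT location, SUM(battery) * 1.0 / COUNT(*) AS avg_battery FROM sensors GROUP BY location

Result:
location | avg_battery
---------+------------
Garage   | 6          
Lobby    | 62.5       
Roof     | 68         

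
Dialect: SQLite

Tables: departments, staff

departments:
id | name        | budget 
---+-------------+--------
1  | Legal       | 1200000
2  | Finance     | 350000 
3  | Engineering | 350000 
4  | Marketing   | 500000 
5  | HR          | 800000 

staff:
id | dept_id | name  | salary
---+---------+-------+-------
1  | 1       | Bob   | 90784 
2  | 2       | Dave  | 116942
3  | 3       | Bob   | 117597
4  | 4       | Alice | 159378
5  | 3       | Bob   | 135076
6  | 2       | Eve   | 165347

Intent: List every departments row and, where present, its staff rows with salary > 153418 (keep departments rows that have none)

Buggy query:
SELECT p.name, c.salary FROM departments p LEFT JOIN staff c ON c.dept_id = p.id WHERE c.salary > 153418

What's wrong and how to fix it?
Bug: A WHERE condition on the right-hand table after LEFT JOIN drops unmatched parents

Fix: Move the right-table condition into the ON clause so unmatched parents are kept

Corrected query:
SELECT p.name, c.salary FROM departments p LEFT JOIN staff c ON c.dept_id = p.id AND c.salary > 153418

Result:
name        | salary
------------+-------
Legal       | NULL  
Finance     | 165347
Engineering | NULL  
Marketing   | 159378
HR          | NULL  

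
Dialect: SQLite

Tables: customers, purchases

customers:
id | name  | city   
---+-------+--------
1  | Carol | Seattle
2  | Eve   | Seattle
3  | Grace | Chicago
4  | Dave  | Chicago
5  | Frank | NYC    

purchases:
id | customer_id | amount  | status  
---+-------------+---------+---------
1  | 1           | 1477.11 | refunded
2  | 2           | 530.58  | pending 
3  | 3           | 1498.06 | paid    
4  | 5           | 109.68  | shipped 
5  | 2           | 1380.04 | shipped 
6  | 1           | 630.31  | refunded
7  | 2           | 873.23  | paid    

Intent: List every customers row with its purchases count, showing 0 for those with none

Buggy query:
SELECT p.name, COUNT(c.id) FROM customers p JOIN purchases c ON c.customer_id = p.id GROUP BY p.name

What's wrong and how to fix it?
Bug: INNER JOIN drops customers rows that have no matching purchases rows

Fix: Use LEFT JOIN so parents without children still appear (COUNT(c.id) gives 0)

Corrected query:
SELECT p.name, COUNT(c.id) FROM customers p LEFT JOIN purchases c ON c.customer_id = p.id GROUP BY p.name

Result:
name  | COUNT(c.id)
------+------------
Carol | 2          
Dave  | 0          
Eve   | 3          
Frank | 1          
Grace | 1          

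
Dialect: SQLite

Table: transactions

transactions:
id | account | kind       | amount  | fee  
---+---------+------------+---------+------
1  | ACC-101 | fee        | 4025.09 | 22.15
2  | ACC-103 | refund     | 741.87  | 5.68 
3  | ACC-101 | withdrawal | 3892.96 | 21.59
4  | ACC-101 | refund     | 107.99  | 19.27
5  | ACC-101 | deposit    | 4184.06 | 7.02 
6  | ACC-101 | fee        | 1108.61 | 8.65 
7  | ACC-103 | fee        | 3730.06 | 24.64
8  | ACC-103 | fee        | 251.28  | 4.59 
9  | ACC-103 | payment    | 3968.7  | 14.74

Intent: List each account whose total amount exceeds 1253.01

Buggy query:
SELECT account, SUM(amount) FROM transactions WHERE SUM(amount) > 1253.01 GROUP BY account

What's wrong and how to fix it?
Bug: SUM(amount) is an aggregate, but WHERE filters rows before aggregation

Fix: Use HAVING (which filters groups after aggregation) instead of WHERE

Corrected query:
SELECT account, SUM(amount) FROM transactions GROUP BY account HAVING SUM(amount) > 1253.01

Result:
account | SUM(amount)
--------+------------
ACC-101 | 13318.71   
ACC-103 | 8691.91    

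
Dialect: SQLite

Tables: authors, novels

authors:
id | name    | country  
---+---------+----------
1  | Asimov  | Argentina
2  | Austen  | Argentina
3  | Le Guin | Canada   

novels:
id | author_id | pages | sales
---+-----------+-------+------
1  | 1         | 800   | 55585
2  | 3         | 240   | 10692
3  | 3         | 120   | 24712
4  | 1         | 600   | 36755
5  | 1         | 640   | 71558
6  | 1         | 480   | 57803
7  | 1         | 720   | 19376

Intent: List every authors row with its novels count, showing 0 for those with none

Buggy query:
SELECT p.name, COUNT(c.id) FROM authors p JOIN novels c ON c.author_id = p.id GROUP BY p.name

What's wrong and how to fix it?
Bug: An inner join excludes parents with zero children

Fix: Use LEFT JOIN so parents without children still appear (COUNT(c.id) gives 0)

Corrected query:
SELECT p.name, COUNT(c.id) FROM authors p LEFT JOIN novels c ON c.author_id = p.id GROUP BY p.name

Result:
name    | COUNT(c.id)
--------+------------
Asimov  | 5          
Austen  | 0          
Le Guin | 2          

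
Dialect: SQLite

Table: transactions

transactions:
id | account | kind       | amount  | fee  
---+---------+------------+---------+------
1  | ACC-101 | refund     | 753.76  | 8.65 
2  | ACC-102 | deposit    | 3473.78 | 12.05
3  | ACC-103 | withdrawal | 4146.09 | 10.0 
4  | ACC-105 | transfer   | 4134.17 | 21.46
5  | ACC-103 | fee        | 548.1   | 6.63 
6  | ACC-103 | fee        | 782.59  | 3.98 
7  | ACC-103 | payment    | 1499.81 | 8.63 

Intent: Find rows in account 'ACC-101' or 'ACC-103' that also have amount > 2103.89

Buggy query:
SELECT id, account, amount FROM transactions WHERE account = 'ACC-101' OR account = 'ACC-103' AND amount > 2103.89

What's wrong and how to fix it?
Bug: Without parentheses, AND is evaluated before OR, so the amount filter only applies to the 'ACC-103' branch

Fix: Add parentheses around the OR so the AND applies to both alternatives

Corrected query:
SELECT id, account, amount FROM transactions WHERE (account = 'ACC-101' OR account = 'ACC-103') AND amount > 2103.89

Result:
id | account | amount 
---+---------+--------
3  | ACC-103 | 4146.09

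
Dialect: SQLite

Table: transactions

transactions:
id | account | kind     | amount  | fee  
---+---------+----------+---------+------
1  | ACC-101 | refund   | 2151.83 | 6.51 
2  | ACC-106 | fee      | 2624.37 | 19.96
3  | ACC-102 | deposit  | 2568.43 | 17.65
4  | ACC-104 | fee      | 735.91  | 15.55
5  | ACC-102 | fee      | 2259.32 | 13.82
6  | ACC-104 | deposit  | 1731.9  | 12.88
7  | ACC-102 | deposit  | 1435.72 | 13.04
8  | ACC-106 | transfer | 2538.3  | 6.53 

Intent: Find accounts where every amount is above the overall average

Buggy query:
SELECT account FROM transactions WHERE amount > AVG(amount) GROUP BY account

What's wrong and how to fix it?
Bug: WHERE evaluates per row before aggregation, so AVG() is unavailable

Fix: Use a subquery for AVG and a HAVING MIN(...) filter so the condition holds for every row in the group

Corrected query:
SELECT account FROM transactions GROUP BY account HAVING MIN(amount) > (SELECT AVG(amount) FROM transactions)

Result:
account
-------
ACC-101
ACC-106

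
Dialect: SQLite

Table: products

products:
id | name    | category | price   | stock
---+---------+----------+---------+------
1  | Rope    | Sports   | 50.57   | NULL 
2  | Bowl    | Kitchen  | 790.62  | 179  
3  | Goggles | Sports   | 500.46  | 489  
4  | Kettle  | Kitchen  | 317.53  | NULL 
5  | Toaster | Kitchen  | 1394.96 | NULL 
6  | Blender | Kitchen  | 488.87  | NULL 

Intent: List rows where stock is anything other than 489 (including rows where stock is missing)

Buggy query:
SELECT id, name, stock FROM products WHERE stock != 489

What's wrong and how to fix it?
Bug: 'stock != 489' is unknown when stock is NULL, so NULL rows are silently excluded

Fix: Handle NULL separately with IS NULL alongside the inequality

Corrected query:
SELECT id, name, stock FROM products WHERE stock != 489 OR stock IS NULL

Result:
id | name    | stock
---+---------+------
1  | Rope    | NULL 
2  | Bowl    | 179  
4  | Kettle  | NULL 
5  | Toaster | NULL 
6  | Blender | NULL 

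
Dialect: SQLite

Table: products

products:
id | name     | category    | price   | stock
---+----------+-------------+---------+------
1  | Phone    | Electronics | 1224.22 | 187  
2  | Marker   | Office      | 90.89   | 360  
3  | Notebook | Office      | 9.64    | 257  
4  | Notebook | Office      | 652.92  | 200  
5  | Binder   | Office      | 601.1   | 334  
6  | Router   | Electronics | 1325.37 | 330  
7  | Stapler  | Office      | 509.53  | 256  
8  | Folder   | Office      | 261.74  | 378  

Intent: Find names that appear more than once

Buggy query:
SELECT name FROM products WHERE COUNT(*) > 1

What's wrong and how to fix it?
Bug: COUNT(*) is an aggregate and cannot be used in WHERE

Fix: Group first, then use HAVING for the count condition

Corrected query:
SELECT name FROM products GROUP BY name HAVING COUNT(*) > 1

Result:
name    
--------
Notebook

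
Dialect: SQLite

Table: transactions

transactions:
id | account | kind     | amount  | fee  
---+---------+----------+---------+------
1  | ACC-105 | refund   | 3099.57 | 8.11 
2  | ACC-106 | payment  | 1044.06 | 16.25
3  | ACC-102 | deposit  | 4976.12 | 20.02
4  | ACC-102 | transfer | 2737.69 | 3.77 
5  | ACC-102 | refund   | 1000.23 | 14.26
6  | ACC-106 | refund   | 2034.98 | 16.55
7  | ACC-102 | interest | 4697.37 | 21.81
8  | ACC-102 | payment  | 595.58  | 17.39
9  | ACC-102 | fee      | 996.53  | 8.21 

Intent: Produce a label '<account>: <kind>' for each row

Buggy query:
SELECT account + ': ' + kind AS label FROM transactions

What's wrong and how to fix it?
Bug: '+' is numeric addition; on text columns SQLite converts them to 0 instead of concatenating

Fix: Use the || operator for string concatenation

Corrected query:
SELECT account || ': ' || kind AS label FROM transactions

Result:
label            
-----------------
ACC-105: refund  
ACC-106: payment 
ACC-102: deposit 
ACC-102: transfer
ACC-102: refund  
ACC-106: refund  
ACC-102: interest
ACC-102: payment 
ACC-102: fee     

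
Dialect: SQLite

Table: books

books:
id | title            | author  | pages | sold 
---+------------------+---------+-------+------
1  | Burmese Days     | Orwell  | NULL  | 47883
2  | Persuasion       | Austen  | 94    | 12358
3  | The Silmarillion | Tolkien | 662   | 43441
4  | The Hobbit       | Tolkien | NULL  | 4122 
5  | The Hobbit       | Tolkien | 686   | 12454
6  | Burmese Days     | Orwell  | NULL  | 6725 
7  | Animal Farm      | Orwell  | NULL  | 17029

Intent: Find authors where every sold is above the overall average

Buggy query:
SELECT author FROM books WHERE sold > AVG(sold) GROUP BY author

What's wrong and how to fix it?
Bug: AVG() is an aggregate; it can't sit directly in WHERE

Fix: Compute the overall average in a scalar subquery and compare each group's MIN against it in HAVING

Corrected query:
SELECT author FROM books GROUP BY author HAVING MIN(sold) > (SELECT AVG(sold) FROM books)

Result:
(no rows)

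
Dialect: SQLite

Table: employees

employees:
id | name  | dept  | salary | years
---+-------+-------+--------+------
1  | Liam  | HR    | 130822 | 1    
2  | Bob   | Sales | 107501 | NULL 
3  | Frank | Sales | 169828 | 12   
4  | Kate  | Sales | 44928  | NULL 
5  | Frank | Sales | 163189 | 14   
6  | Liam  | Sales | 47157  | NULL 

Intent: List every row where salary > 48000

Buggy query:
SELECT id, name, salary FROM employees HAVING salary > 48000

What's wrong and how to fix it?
Bug: This is a non-aggregate query (no GROUP BY, no aggregates), so in SQLite the HAVING clause is invalid here; a row-level condition belongs in WHERE

Fix: Use WHERE for row-level filtering

Corrected query:
SELECT id, name, salary FROM employees WHERE salary > 48000

Result:
id | name  | salary
---+-------+-------
1  | Liam  | 130822
2  | Bob   | 107501
3  | Frank | 169828
5  | Frank | 163189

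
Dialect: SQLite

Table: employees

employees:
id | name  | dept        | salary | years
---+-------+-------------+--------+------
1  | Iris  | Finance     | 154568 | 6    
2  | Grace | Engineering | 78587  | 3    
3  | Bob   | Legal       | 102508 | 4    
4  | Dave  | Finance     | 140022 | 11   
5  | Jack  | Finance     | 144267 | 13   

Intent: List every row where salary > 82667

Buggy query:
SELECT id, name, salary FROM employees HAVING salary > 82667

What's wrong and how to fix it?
Bug: HAVING filters the output of aggregation, but this query has no GROUP BY and no aggregate functions, so SQLite rejects it (HAVING clause on a non-aggregate query); the condition here is per row

Fix: Use WHERE for row-level filtering

Corrected query:
SELECT id, name, salary FROM employees WHERE salary > 82667

Result:
id | name | salary
---+------+-------
1  | Iris | 154568
3  | Bob  | 102508
4  | Dave | 140022
5  | Jack | 144267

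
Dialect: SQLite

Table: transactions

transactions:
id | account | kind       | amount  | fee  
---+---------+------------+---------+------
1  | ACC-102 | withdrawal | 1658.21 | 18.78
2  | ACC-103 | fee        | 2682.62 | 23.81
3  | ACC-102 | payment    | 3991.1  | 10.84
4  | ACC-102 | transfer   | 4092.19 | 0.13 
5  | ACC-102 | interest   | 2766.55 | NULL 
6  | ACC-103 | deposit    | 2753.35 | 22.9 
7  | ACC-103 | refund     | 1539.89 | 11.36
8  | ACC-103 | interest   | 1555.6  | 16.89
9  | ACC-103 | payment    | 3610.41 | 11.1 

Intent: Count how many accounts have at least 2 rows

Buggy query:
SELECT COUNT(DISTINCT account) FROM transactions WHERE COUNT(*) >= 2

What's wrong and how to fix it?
Bug: WHERE filters individual rows, not groups, so a group-level COUNT is invalid there

Fix: Group first with HAVING COUNT(*) >= 2, then COUNT the resulting groups

Corrected query:
SELECT COUNT(*) FROM (SELECT account FROM transactions GROUP BY account HAVING COUNT(*) >= 2)

Result:
COUNT(*)
--------
2       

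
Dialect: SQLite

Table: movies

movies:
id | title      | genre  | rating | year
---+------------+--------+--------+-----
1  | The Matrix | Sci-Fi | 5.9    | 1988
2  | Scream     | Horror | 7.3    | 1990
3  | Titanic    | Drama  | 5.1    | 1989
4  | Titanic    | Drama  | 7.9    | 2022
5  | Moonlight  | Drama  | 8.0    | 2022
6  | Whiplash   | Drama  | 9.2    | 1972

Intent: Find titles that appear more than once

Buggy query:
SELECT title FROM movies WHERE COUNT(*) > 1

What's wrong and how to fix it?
Bug: COUNT(*) is an aggregate and cannot be used in WHERE

Fix: Group first, then use HAVING for the count condition

Corrected query:
SELECT title FROM movies GROUP BY title HAVING COUNT(*) > 1

Result:
title  
-------
Titanic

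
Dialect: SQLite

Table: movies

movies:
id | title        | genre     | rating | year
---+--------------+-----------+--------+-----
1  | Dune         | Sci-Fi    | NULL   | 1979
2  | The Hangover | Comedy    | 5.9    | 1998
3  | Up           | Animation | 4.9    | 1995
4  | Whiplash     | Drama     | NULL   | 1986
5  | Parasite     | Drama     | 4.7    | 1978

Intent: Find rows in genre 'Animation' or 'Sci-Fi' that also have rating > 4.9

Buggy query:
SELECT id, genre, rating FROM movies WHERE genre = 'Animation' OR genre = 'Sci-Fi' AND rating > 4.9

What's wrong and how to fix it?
Bug: AND binds tighter than OR, so this parses as genre = 'Animation' OR (genre = 'Sci-Fi' AND rating > 4.9)

Fix: Add parentheses around the OR so the AND applies to both alternatives

Corrected query:
SELECT id, genre, rating FROM movies WHERE (genre = 'Animation' OR genre = 'Sci-Fi') AND rating > 4.9

Result:
(no rows)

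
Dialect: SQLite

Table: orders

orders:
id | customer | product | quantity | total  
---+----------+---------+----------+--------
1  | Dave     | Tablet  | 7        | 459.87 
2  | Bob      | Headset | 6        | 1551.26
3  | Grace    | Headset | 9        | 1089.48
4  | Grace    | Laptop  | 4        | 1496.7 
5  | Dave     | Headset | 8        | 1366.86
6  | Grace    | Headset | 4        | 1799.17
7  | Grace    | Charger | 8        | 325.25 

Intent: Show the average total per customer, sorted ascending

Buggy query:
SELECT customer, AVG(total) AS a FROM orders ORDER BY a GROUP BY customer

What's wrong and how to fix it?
Bug: ORDER BY appears before GROUP BY; SQL clause order requires GROUP BY first

Fix: Reorder: SELECT … FROM … GROUP BY … ORDER BY …

Corrected query:
SELECT customer, AVG(total) AS a FROM orders GROUP BY customer ORDER BY a

Result:
customer | a      
---------+--------
Dave     | 913.365
Grace    | 1177.65
Bob      | 1551.26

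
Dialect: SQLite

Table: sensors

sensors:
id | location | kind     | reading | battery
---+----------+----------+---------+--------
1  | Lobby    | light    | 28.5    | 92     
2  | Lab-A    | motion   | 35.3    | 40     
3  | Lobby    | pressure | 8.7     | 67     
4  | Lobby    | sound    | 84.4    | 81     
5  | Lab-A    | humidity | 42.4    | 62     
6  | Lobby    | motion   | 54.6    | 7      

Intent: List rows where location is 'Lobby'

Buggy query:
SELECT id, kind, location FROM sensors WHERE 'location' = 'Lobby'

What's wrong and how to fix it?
Bug: 'location' in single quotes is a string literal, not the column; the comparison is literal-vs-literal and never true

Fix: Reference the column as location without single quotes

Corrected query:
SELECT id, kind, location FROM sensors WHERE location = 'Lobby'

Result:
id | kind     | location
---+----------+---------
1  | light    | Lobby   
3  | pressure | Lobby   
4  | sound    | Lobby   
6  | motion   | Lobby   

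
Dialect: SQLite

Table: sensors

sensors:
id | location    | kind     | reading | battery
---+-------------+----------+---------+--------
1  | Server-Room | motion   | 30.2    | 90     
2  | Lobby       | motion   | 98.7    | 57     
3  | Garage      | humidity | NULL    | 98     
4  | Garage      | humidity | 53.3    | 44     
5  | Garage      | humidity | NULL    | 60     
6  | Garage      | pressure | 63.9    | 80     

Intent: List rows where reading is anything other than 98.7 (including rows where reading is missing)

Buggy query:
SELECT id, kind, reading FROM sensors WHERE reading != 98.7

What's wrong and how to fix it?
Bug: 'reading != 98.7' is unknown when reading is NULL, so NULL rows are silently excluded

Fix: Add an explicit OR reading IS NULL to include the missing-value rows

Corrected query:
SELECT id, kind, reading FROM sensors WHERE reading != 98.7 OR reading IS NULL

Result:
id | kind     | reading
---+----------+--------
1  | motion   | 30.2   
3  | humidity | NULL   
4  | humidity | 53.3   
5  | humidity | NULL   
6  | pressure | 63.9   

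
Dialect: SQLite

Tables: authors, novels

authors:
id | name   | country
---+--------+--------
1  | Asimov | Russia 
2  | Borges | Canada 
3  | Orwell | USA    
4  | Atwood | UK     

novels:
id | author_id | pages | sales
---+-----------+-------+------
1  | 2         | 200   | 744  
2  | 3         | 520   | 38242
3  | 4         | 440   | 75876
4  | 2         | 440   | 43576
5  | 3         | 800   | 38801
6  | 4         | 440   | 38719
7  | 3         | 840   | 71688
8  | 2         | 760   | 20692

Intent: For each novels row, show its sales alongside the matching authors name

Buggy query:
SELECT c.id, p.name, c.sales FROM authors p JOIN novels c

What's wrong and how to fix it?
Bug: Missing join condition: each novels row is matched to all authors rows instead of just its own

Fix: Specify the join condition linking the foreign key to the parent id

Corrected query:
SELECT c.id, p.name, c.sales FROM authors p JOIN novels c ON c.author_id = p.id

Result:
id | name   | sales
---+--------+------
1  | Borges | 744  
2  | Orwell | 38242
3  | Atwood | 75876
4  | Borges | 43576
5  | Orwell | 38801
6  | Atwood | 38719
7  | Orwell | 71688
8  | Borges | 20692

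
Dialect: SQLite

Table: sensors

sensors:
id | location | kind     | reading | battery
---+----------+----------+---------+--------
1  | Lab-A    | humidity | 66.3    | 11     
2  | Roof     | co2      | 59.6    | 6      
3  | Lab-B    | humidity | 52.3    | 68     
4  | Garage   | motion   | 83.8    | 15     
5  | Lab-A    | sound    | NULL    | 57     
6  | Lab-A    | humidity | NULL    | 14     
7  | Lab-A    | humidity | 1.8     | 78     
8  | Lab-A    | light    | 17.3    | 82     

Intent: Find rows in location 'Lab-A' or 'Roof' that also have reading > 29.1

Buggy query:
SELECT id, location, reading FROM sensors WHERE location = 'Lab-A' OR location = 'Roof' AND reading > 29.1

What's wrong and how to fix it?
Bug: Without parentheses, AND is evaluated before OR, so the reading filter only applies to the 'Roof' branch

Fix: Add parentheses around the OR so the AND applies to both alternatives

Corrected query:
SELECT id, location, reading FROM sensors WHERE (location = 'Lab-A' OR location = 'Roof') AND reading > 29.1

Result:
id | location | reading
---+----------+--------
1  | Lab-A    | 66.3   
2  | Roof     | 59.6   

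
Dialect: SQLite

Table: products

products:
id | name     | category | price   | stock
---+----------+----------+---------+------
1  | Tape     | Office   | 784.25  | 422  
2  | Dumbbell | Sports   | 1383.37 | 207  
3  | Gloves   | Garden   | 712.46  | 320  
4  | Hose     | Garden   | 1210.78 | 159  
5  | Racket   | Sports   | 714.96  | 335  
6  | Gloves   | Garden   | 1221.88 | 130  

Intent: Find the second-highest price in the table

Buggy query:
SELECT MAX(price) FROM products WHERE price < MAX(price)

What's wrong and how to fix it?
Bug: The inner MAX is an aggregate inside WHERE, which is not allowed

Fix: Put the inner MAX in a scalar subquery

Corrected query:
SELECT MAX(price) FROM products WHERE price < (SELECT MAX(price) FROM products)

Result:
MAX(price)
----------
1221.88   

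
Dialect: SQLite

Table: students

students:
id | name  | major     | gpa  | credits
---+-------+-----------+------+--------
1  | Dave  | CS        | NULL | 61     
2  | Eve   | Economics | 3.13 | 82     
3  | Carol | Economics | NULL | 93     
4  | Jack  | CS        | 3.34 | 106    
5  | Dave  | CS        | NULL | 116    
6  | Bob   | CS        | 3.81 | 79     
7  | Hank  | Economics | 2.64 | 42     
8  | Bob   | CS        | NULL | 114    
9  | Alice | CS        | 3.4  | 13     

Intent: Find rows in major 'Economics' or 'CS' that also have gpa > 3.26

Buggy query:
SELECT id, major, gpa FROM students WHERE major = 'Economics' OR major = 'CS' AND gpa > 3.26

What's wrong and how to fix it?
Bug: AND binds tighter than OR, so this parses as major = 'Economics' OR (major = 'CS' AND gpa > 3.26)

Fix: Group the OR with parentheses (or use IN), then AND the threshold

Corrected query:
SELECT id, major, gpa FROM students WHERE (major = 'Economics' OR major = 'CS') AND gpa > 3.26

Result:
id | major | gpa 
---+-------+-----
4  | CS    | 3.34
6  | CS    | 3.81
9  | CS    | 3.4 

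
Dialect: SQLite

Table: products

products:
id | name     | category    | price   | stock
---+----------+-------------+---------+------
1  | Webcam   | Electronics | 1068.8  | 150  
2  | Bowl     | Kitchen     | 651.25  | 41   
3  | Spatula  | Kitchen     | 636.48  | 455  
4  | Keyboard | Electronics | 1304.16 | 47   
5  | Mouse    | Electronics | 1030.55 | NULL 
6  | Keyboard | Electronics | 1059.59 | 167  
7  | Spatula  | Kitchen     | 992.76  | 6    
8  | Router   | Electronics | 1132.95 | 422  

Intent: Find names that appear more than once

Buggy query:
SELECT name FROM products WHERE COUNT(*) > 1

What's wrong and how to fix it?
Bug: COUNT(*) is an aggregate and cannot be used in WHERE

Fix: Group first, then use HAVING for the count condition

Corrected query:
SELECT name FROM products GROUP BY name HAVING COUNT(*) > 1

Result:
name    
--------
Keyboard
Spatula 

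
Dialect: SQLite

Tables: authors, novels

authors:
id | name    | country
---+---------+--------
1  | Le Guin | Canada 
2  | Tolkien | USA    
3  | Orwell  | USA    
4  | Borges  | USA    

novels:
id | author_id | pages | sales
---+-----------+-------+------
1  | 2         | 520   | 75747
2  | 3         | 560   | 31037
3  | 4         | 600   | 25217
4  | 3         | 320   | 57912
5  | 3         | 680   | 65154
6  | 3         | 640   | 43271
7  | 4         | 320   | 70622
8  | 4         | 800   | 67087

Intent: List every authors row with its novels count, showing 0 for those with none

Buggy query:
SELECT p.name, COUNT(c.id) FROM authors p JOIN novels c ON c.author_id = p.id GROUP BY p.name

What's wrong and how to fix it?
Bug: INNER JOIN drops authors rows that have no matching novels rows

Fix: Switch to LEFT JOIN to retain unmatched parent rows

Corrected query:
SELECT p.name, COUNT(c.id) FROM authors p LEFT JOIN novels c ON c.author_id = p.id GROUP BY p.name

Result:
name    | COUNT(c.id)
--------+------------
Borges  | 3          
Le Guin | 0          
Orwell  | 4          
Tolkien | 1          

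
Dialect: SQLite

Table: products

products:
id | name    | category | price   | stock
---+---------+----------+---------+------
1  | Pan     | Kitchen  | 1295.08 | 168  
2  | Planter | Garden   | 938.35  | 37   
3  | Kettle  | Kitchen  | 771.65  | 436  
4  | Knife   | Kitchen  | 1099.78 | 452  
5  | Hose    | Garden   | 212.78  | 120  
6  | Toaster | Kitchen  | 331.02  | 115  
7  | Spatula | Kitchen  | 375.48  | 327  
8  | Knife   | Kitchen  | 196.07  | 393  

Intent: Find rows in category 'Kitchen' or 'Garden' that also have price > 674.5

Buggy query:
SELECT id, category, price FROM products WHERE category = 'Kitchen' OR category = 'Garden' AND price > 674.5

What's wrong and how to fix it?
Bug: AND binds tighter than OR, so this parses as category = 'Kitchen' OR (category = 'Garden' AND price > 674.5)

Fix: Add parentheses around the OR so the AND applies to both alternatives

Corrected query:
SELECT id, category, price FROM products WHERE (category = 'Kitchen' OR category = 'Garden') AND price > 674.5

Result:
id | category | price  
---+----------+--------
1  | Kitchen  | 1295.08
2  | Garden   | 938.35 
3  | Kitchen  | 771.65 
4  | Kitchen  | 1099.78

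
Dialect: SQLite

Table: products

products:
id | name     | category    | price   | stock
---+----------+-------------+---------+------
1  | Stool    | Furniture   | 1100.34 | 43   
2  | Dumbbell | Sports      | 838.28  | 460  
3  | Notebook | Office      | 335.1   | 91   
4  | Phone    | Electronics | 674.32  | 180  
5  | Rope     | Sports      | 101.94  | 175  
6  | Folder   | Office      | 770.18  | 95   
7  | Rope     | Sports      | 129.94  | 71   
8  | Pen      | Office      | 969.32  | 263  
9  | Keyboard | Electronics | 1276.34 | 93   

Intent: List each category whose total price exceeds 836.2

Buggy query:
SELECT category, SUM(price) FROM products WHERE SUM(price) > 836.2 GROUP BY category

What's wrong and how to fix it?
Bug: WHERE runs before GROUP BY, so aggregates aren't available there

Fix: Use HAVING (which filters groups after aggregation) instead of WHERE

Corrected query:
SELECT category, SUM(price) FROM products GROUP BY category HAVING SUM(price) > 836.2

Result:
category    | SUM(price)
------------+-----------
Electronics | 1950.66   
Furniture   | 1100.34   
Office      | 2074.6    
Sports      | 1070.16   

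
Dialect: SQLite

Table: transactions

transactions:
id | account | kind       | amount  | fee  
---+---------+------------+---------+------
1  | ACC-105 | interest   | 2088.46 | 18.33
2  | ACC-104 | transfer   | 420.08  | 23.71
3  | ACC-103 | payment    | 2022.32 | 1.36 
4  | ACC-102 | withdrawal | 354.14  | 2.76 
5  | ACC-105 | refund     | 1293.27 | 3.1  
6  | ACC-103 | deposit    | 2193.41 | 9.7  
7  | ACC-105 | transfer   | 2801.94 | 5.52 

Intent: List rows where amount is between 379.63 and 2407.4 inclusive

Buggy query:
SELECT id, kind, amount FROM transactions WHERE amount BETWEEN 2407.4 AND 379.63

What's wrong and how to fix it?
Bug: BETWEEN expects the lower bound first; with 2407.4 AND 379.63 the range is empty

Fix: Write BETWEEN 379.63 AND 2407.4

Corrected query:
SELECT id, kind, amount FROM transactions WHERE amount BETWEEN 379.63 AND 2407.4

Result:
id | kind     | amount 
---+----------+--------
1  | interest | 2088.46
2  | transfer | 420.08 
3  | payment  | 2022.32
5  | refund   | 1293.27
6  | deposit  | 2193.41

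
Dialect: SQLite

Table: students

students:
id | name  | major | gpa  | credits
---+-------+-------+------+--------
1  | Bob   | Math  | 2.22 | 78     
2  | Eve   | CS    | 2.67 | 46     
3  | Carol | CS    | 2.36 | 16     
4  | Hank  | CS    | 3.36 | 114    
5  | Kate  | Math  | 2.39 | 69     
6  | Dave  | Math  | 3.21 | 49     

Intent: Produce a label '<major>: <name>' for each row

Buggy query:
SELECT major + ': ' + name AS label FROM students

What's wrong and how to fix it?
Bug: SQLite uses || for string concatenation; + coerces text to numbers (yielding 0)

Fix: Use the || operator for string concatenation

Corrected query:
SELECT major || ': ' || name AS label FROM students

Result:
label     
----------
Math: Bob 
CS: Eve   
CS: Carol 
CS: Hank  
Math: Kate
Math: Dave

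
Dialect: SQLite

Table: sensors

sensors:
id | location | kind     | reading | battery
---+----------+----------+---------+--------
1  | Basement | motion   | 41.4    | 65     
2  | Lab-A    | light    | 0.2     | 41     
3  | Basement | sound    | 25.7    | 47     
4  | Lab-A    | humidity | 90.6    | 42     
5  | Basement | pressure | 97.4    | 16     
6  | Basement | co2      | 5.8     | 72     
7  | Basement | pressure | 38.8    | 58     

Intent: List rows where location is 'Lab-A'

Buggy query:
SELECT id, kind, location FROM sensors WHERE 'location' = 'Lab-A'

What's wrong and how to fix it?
Bug: 'location' in single quotes is a string literal, not the column; the comparison is literal-vs-literal and never true

Fix: Remove the quotes around the column name (or use double quotes for an identifier)

Corrected query:
SELECT id, kind, location FROM sensors WHERE location = 'Lab-A'

Result:
id | kind     | location
---+----------+---------
2  | light    | Lab-A   
4  | humidity | Lab-A   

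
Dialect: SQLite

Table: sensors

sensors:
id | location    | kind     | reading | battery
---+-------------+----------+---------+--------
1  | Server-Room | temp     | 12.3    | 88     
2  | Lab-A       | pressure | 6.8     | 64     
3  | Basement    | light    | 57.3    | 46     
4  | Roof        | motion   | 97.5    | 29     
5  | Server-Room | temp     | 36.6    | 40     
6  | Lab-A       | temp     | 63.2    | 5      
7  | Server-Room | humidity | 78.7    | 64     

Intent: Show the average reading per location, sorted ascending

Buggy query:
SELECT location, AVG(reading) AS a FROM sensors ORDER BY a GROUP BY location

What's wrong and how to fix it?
Bug: GROUP BY must precede ORDER BY

Fix: Reorder: SELECT … FROM … GROUP BY … ORDER BY …

Corrected query:
SELECT location, AVG(reading) AS a FROM sensors GROUP BY location ORDER BY a

Result:
location    | a        
------------+----------
Lab-A       | 35       
Server-Room | 42.533333
Basement    | 57.3     
Roof        | 97.5     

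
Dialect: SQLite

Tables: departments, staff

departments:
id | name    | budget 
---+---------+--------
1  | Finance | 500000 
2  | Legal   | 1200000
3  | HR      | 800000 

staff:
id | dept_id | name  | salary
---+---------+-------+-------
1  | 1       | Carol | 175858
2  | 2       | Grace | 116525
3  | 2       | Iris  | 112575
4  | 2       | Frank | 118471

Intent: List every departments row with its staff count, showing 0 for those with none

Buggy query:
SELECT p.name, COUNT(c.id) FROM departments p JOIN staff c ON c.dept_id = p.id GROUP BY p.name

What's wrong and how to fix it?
Bug: An inner join excludes parents with zero children

Fix: Use LEFT JOIN so parents without children still appear (COUNT(c.id) gives 0)

Corrected query:
SELECT p.name, COUNT(c.id) FROM departments p LEFT JOIN staff c ON c.dept_id = p.id GROUP BY p.name

Result:
name    | COUNT(c.id)
--------+------------
Finance | 1          
HR      | 0          
Legal   | 3          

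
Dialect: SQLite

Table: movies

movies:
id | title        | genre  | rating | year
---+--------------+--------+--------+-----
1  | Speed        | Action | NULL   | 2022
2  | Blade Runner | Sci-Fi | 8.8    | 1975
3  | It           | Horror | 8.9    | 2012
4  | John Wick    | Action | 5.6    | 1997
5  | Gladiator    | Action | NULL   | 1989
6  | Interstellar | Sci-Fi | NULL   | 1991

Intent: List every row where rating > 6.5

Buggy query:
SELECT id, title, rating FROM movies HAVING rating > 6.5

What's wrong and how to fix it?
Bug: This is a non-aggregate query (no GROUP BY, no aggregates), so in SQLite the HAVING clause is invalid here; a row-level condition belongs in WHERE

Fix: Replace HAVING with WHERE since the condition applies to individual rows

Corrected query:
SELECT id, title, rating FROM movies WHERE rating > 6.5

Result:
id | title        | rating
---+--------------+-------
2  | Blade Runner | 8.8   
3  | It           | 8.9   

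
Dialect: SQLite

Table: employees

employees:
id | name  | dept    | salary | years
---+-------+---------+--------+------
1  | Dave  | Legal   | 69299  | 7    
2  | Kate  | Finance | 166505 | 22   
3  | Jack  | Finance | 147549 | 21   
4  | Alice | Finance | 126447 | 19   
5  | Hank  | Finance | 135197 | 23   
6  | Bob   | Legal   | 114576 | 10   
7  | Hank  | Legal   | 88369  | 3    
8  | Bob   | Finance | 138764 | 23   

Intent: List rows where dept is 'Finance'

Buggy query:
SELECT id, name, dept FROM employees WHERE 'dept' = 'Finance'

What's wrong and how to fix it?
Bug: 'dept' in single quotes is a string literal, not the column; the comparison is literal-vs-literal and never true

Fix: Remove the quotes around the column name (or use double quotes for an identifier)

Corrected query:
SELECT id, name, dept FROM employees WHERE dept = 'Finance'

Result:
id | name  | dept   
---+-------+--------
2  | Kate  | Finance
3  | Jack  | Finance
4  | Alice | Finance
5  | Hank  | Finance
8  | Bob   | Finance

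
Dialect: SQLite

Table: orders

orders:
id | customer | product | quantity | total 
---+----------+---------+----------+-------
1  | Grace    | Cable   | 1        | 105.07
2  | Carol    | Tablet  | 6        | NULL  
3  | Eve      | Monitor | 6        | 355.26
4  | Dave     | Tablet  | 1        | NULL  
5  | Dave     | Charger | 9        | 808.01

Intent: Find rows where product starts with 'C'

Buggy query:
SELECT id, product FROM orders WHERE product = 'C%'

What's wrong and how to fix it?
Bug: Wildcards only work with LIKE; '=' treats '%' as a literal character

Fix: Use LIKE for wildcard pattern matching

Corrected query:
SELECT id, product FROM orders WHERE product LIKE 'C%'

Result:
id | product
---+--------
1  | Cable  
5  | Charger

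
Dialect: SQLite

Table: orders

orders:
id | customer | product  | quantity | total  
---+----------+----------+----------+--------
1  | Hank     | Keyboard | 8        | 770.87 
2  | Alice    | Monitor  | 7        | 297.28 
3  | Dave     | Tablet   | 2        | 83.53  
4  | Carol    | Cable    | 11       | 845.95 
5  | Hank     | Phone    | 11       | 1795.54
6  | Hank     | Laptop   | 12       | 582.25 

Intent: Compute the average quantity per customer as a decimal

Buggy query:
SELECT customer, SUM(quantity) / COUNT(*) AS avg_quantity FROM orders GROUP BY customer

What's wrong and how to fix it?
Bug: SUM(quantity) and COUNT(*) are both integers; the division truncates the fractional part

Fix: Multiply by 1.0 (or CAST to REAL) to force floating-point division

Corrected query:
SELECT customer, SUM(quantity) * 1.0 / COUNT(*) AS avg_quantity FROM orders GROUP BY customer

Result:
customer | avg_quantity
---------+-------------
Alice    | 7           
Carol    | 11          
Dave     | 2           
Hank     | 10.333333   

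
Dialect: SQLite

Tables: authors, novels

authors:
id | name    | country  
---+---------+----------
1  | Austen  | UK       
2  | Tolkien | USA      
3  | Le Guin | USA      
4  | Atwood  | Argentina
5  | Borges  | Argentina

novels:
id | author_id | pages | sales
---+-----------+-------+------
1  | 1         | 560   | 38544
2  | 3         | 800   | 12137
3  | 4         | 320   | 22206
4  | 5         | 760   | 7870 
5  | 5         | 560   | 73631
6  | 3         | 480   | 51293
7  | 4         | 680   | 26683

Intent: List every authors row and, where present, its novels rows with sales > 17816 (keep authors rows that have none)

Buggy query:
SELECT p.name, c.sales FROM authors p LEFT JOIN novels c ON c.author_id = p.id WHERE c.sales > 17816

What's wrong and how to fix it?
Bug: A WHERE condition on the right-hand table after LEFT JOIN drops unmatched parents

Fix: Move the right-table condition into the ON clause so unmatched parents are kept

Corrected query:
SELECT p.name, c.sales FROM authors p LEFT JOIN novels c ON c.author_id = p.id AND c.sales > 17816

Result:
name    | sales
--------+------
Austen  | 38544
Tolkien | NULL 
Le Guin | 51293
Atwood  | 22206
Atwood  | 26683
Borges  | 73631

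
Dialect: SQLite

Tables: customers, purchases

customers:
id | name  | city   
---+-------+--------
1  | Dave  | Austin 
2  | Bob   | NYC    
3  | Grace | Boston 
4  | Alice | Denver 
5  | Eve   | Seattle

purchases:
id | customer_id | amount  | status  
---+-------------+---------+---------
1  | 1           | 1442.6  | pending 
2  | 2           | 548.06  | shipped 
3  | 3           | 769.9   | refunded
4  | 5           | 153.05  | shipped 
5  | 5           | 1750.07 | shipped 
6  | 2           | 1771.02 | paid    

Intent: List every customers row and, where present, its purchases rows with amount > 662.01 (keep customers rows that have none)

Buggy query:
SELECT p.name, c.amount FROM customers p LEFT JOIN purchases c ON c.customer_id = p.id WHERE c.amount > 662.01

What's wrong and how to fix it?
Bug: A WHERE condition on the right-hand table after LEFT JOIN drops unmatched parents

Fix: Move the right-table condition into the ON clause so unmatched parents are kept

Corrected query:
SELECT p.name, c.amount FROM customers p LEFT JOIN purchases c ON c.customer_id = p.id AND c.amount > 662.01

Result:
name  | amount 
------+--------
Dave  | 1442.6 
Bob   | 1771.02
Grace | 769.9  
Alice | NULL   
Eve   | 1750.07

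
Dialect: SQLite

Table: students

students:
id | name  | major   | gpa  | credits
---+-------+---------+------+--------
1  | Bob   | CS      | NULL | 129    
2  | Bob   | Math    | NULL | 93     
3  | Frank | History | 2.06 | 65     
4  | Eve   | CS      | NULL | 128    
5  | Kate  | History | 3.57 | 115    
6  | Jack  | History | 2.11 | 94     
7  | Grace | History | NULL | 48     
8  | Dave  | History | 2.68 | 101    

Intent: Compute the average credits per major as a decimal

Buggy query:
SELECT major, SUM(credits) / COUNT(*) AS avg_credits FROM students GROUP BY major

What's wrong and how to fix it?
Bug: SUM(credits) and COUNT(*) are both integers; the division truncates the fractional part

Fix: Cast one side to REAL so the division keeps the fractional part

Corrected query:
SELECT major, SUM(credits) * 1.0 / COUNT(*) AS avg_credits FROM students GROUP BY major

Result:
major   | avg_credits
--------+------------
CS      | 128.5      
History | 84.6       
Math    | 93         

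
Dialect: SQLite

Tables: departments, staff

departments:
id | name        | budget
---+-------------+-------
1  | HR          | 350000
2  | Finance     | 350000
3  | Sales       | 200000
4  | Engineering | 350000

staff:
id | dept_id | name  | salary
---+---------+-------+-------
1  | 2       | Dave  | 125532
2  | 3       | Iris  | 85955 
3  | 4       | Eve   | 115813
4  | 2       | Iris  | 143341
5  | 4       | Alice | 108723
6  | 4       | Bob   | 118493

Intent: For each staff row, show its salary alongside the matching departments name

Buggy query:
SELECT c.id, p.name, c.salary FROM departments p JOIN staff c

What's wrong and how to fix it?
Bug: Missing join condition: each staff row is matched to all departments rows instead of just its own

Fix: Specify the join condition linking the foreign key to the parent id

Corrected query:
SELECT c.id, p.name, c.salary FROM departments p JOIN staff c ON c.dept_id = p.id

Result:
id | name        | salary
---+-------------+-------
1  | Finance     | 125532
2  | Sales       | 85955 
3  | Engineering | 115813
4  | Finance     | 143341
5  | Engineering | 108723
6  | Engineering | 118493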